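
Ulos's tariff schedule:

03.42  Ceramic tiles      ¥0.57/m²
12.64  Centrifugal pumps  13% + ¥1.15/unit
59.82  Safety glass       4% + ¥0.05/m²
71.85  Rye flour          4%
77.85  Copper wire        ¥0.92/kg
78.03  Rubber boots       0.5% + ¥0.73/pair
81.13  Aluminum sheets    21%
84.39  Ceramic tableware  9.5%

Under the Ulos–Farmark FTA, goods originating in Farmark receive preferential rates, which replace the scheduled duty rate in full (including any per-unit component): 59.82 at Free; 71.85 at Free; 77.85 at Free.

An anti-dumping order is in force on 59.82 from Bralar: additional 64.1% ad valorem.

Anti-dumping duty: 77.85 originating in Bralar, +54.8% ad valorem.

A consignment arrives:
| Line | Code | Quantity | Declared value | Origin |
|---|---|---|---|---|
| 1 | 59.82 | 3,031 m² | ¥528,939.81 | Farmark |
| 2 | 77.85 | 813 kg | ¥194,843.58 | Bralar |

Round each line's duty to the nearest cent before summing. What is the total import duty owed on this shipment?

Line 1 (59.82, Farmark, 3,031 m², ¥528,939.81):
Base rate for 59.82 is 4% + ¥0.05/m².
Origin Farmark qualifies under the Ulos–Farmark agreement and 59.82 is covered: preferential rate Free applies instead.
The additional-duty order on 59.82 targets Bralar, not Farmark; it does not apply.
Duty = ¥528,939.81 × 0% = ¥0.00.
Line 2 (77.85, Bralar, 813 kg, ¥194,843.58):
Base rate for 77.85 is ¥0.92/kg.
77.85 has an FTA preferential rate, but origin Bralar is not Farmark; base rate stands.
Additional duty on 77.85 from Bralar: +54.8% ad valorem. Applied ad valorem rate = 54.8%.
Duty = ¥194,843.58 × 54.8% + 813 × ¥0.92 = ¥107,522.24.
Total = ¥0.00 + ¥107,522.24 = ¥107,522.24.

¥107,522.24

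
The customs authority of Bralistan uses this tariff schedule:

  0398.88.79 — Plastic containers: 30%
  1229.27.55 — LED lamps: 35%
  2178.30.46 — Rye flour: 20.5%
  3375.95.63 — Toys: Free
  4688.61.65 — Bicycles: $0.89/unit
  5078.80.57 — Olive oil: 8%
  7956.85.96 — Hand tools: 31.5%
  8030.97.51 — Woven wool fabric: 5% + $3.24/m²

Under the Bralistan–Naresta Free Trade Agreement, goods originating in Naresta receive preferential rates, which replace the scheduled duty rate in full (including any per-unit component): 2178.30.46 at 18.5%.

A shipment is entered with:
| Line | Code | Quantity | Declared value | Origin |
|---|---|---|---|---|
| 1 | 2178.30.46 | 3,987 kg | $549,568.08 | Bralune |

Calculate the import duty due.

$112,661.46

Line 1 (2178.30.46, Bralune, 3,987 kg, $549,568.08):
Base rate for 2178.30.46 is 20.5%.
2178.30.46 has an FTA preferential rate, but origin Bralune is not Naresta; base rate stands.
Duty = $549,568.08 × 20.5% = $112,661.46.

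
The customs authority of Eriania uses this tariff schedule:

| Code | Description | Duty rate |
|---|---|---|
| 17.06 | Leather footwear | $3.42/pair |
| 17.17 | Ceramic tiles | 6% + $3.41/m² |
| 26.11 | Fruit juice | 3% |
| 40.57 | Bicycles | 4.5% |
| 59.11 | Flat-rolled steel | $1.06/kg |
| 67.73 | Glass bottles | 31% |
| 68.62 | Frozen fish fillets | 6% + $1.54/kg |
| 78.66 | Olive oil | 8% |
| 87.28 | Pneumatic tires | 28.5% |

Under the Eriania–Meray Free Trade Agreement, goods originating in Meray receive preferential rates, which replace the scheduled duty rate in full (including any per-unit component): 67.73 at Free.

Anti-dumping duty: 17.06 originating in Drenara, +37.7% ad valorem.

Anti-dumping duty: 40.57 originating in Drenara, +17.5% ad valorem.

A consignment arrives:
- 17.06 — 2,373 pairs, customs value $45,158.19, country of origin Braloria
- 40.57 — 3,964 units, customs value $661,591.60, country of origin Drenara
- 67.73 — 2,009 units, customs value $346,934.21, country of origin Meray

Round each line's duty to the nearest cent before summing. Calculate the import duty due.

Line 1 (17.06, Braloria, 2,373 pairs, $45,158.19):
Base rate for 17.06 is $3.42/pair.
The additional-duty order on 17.06 targets Drenara, not Braloria; it does not apply.
Duty = 2,373 × $3.42 = $8,115.66.
Line 2 (40.57, Drenara, 3,964 units, $661,591.60):
Base rate for 40.57 is 4.5%.
Additional duty on 40.57 from Drenara: +17.5%. Applied ad valorem rate: 4.5% + 17.5% = 22%.
Duty = $661,591.60 × 22% = $145,550.15.
Line 3 (67.73, Meray, 2,009 units, $346,934.21):
Base rate for 67.73 is 31%.
Origin Meray qualifies under the Eriania–Meray agreement and 67.73 is covered: preferential rate Free applies instead.
Duty = $346,934.21 × 0% = $0.00.
Total = $8,115.66 + $145,550.15 + $0.00 = $153,665.81.

$153,665.81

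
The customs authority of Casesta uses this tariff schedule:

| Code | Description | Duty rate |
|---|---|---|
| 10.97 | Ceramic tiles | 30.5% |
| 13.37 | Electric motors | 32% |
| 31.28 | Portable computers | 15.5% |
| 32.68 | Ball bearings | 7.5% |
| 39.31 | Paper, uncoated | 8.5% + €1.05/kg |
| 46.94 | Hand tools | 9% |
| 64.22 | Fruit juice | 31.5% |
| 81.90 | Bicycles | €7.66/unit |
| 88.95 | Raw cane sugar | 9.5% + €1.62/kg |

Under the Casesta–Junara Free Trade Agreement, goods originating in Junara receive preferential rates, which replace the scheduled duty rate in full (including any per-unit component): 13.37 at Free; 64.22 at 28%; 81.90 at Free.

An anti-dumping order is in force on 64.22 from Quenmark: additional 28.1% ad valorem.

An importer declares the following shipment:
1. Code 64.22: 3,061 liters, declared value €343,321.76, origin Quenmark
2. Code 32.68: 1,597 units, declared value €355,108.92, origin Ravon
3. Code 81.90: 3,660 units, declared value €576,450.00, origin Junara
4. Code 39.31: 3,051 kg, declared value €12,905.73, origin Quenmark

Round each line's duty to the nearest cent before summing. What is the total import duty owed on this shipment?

Line 1 (64.22, Quenmark, 3,061 liters, €343,321.76):
Base rate for 64.22 is 31.5%.
64.22 has an FTA preferential rate, but origin Quenmark is not Junara; base rate stands.
Additional duty on 64.22 from Quenmark: +28.1%. Applied ad valorem rate: 31.5% + 28.1% = 59.6%.
Duty = €343,321.76 × 59.6% = €204,619.77.
Line 2 (32.68, Ravon, 1,597 units, €355,108.92):
Base rate for 32.68 is 7.5%.
Duty = €355,108.92 × 7.5% = €26,633.17.
Line 3 (81.90, Junara, 3,660 units, €576,450.00):
Base rate for 81.90 is €7.66/unit.
Origin Junara qualifies under the Casesta–Junara agreement and 81.90 is covered: preferential rate Free applies instead.
Duty = €576,450.00 × 0% = €0.00.
Line 4 (39.31, Quenmark, 3,051 kg, €12,905.73):
Base rate for 39.31 is 8.5% + €1.05/kg.
Duty = €12,905.73 × 8.5% + 3,051 × €1.05 = €4,300.54.
Total = €204,619.77 + €26,633.17 + €0.00 + €4,300.54 = €235,553.48.

€235,553.48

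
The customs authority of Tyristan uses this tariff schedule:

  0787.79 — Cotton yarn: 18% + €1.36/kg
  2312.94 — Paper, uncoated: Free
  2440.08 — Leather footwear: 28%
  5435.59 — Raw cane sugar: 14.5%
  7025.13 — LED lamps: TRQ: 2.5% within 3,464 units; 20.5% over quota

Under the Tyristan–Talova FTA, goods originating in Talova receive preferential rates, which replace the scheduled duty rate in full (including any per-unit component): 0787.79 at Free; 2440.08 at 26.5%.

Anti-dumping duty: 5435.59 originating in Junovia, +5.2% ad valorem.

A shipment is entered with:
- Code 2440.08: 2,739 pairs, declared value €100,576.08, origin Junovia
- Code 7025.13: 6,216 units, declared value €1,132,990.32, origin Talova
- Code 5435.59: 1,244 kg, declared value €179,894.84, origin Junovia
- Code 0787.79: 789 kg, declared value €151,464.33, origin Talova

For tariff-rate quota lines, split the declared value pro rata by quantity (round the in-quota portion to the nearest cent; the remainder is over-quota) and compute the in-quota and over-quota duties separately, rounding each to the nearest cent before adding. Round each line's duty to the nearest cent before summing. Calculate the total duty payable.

Line 1 (2440.08, Junovia, 2,739 pairs, €100,576.08):
Base rate for 2440.08 is 28%.
2440.08 has an FTA preferential rate, but origin Junovia is not Talova; base rate stands.
Duty = €100,576.08 × 28% = €28,161.30.
Line 2 (7025.13, Talova, 6,216 units, €1,132,990.32):
Code 7025.13 is under a tariff-rate quota (threshold 3,464 units). In-quota: 3,464 units at 2.5%; over-quota: 2,752 units at 20.5%.
Pro-rata value split: in-quota = €1,132,990.32 × 3,464/6,216 = €631,383.28; over-quota = €1,132,990.32 − €631,383.28 = €501,607.04.
In-quota duty = €631,383.28 × 2.5% = €15,784.58. Over-quota duty = €501,607.04 × 20.5% = €102,829.44.
Line duty = €15,784.58 + €102,829.44 = €118,614.02.
Line 3 (5435.59, Junovia, 1,244 kg, €179,894.84):
Base rate for 5435.59 is 14.5%.
Additional duty on 5435.59 from Junovia: +5.2%. Applied ad valorem rate: 14.5% + 5.2% = 19.7%.
Duty = €179,894.84 × 19.7% = €35,439.28.
Line 4 (0787.79, Talova, 789 kg, €151,464.33):
Base rate for 0787.79 is 18% + €1.36/kg.
Origin Talova qualifies under the Tyristan–Talova agreement and 0787.79 is covered: preferential rate Free applies instead.
Duty = €151,464.33 × 0% = €0.00.
Total = €28,161.30 + €118,614.02 + €35,439.28 + €0.00 = €182,214.60.

€182,214.60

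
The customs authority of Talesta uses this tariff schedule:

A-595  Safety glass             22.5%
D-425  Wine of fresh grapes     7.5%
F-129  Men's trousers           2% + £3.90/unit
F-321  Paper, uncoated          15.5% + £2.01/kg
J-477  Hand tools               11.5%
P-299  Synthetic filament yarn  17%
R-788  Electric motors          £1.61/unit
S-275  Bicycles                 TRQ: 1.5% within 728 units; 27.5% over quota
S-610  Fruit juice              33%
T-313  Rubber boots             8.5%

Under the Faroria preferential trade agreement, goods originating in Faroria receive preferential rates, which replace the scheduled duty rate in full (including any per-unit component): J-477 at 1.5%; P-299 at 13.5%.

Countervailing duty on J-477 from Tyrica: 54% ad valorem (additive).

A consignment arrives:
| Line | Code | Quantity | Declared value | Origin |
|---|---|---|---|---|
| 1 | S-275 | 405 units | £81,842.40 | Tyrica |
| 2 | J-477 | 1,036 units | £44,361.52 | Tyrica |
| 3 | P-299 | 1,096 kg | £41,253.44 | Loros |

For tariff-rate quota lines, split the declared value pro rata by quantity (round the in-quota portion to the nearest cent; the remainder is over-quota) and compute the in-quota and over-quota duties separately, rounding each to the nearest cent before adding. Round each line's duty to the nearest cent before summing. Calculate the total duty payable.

£37,297.52

Line 1 (S-275, Tyrica, 405 units, £81,842.40):
Code S-275 is under a tariff-rate quota (threshold 728 units). Quantity 405 units is within the quota, so the in-quota rate 1.5% applies to the full value.
Duty = £81,842.40 × 1.5% = £1,227.64.
Line 2 (J-477, Tyrica, 1,036 units, £44,361.52):
Base rate for J-477 is 11.5%.
J-477 has an FTA preferential rate, but origin Tyrica is not Faroria; base rate stands.
Additional duty on J-477 from Tyrica: +54%. Applied ad valorem rate: 11.5% + 54% = 65.5%.
Duty = £44,361.52 × 65.5% = £29,056.80.
Line 3 (P-299, Loros, 1,096 kg, £41,253.44):
Base rate for P-299 is 17%.
P-299 has an FTA preferential rate, but origin Loros is not Faroria; base rate stands.
Duty = £41,253.44 × 17% = £7,013.08.
Total = £1,227.64 + £29,056.80 + £7,013.08 = £37,297.52.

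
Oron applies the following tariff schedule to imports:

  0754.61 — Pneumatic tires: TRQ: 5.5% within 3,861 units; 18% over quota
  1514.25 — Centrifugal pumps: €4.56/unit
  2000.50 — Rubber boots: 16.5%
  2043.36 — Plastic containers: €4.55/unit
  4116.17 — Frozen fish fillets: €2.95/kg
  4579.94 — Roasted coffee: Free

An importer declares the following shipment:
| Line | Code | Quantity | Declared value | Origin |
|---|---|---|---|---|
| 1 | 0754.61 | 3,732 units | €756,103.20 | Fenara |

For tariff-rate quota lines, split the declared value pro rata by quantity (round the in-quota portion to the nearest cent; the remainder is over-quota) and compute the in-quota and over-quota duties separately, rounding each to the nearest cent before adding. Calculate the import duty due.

€41,585.68

Line 1 (0754.61, Fenara, 3,732 units, €756,103.20):
Code 0754.61 is under a tariff-rate quota (threshold 3,861 units). Quantity 3,732 units is within the quota, so the in-quota rate 5.5% applies to the full value.
Duty = €756,103.20 × 5.5% = €41,585.68.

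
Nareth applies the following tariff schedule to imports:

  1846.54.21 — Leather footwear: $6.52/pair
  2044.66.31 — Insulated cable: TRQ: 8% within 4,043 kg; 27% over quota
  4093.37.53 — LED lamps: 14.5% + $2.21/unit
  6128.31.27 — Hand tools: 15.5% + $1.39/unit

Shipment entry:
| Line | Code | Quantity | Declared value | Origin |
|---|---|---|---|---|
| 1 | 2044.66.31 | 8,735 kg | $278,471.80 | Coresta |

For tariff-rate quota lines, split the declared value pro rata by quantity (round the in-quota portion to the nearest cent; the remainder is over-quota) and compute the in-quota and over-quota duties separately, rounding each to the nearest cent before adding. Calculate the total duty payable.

Line 1 (2044.66.31, Coresta, 8,735 kg, $278,471.80):
Code 2044.66.31 is under a tariff-rate quota (threshold 4,043 kg). In-quota: 4,043 kg at 8%; over-quota: 4,692 kg at 27%.
Pro-rata value split: in-quota = $278,471.80 × 4,043/8,735 = $128,890.84; over-quota = $278,471.80 − $128,890.84 = $149,580.96.
In-quota duty = $128,890.84 × 8% = $10,311.27. Over-quota duty = $149,580.96 × 27% = $40,386.86.
Line duty = $10,311.27 + $40,386.86 = $50,698.13.

$50,698.13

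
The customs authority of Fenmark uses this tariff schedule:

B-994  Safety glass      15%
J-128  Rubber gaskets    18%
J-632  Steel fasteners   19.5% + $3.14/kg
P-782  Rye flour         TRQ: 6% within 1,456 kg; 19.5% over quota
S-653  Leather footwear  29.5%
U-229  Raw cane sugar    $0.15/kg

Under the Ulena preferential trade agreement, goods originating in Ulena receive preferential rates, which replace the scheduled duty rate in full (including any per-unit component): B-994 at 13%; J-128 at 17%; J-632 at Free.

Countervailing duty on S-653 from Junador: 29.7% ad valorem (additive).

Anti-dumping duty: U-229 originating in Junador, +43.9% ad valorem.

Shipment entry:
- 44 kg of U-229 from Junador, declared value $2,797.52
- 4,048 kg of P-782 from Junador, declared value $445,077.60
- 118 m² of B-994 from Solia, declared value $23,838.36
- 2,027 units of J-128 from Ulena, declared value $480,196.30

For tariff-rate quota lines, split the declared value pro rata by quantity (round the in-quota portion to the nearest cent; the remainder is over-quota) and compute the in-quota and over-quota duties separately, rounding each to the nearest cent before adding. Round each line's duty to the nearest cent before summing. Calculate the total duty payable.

$151,622.19

Line 1 (U-229, Junador, 44 kg, $2,797.52):
Base rate for U-229 is $0.15/kg.
Additional duty on U-229 from Junador: +43.9% ad valorem. Applied ad valorem rate = 43.9%.
Duty = $2,797.52 × 43.9% + 44 × $0.15 = $1,234.71.
Line 2 (P-782, Junador, 4,048 kg, $445,077.60):
Code P-782 is under a tariff-rate quota (threshold 1,456 kg). In-quota: 1,456 kg at 6%; over-quota: 2,592 kg at 19.5%.
Pro-rata value split: in-quota = $445,077.60 × 1,456/4,048 = $160,087.20; over-quota = $445,077.60 − $160,087.20 = $284,990.40.
In-quota duty = $160,087.20 × 6% = $9,605.23. Over-quota duty = $284,990.40 × 19.5% = $55,573.13.
Line duty = $9,605.23 + $55,573.13 = $65,178.36.
Line 3 (B-994, Solia, 118 m², $23,838.36):
Base rate for B-994 is 15%.
B-994 has an FTA preferential rate, but origin Solia is not Ulena; base rate stands.
Duty = $23,838.36 × 15% = $3,575.75.
Line 4 (J-128, Ulena, 2,027 units, $480,196.30):
Base rate for J-128 is 18%.
Origin Ulena qualifies under the Fenmark–Ulena agreement and J-128 is covered: preferential rate 17% applies instead.
Duty = $480,196.30 × 17% = $81,633.37.
Total = $1,234.71 + $65,178.36 + $3,575.75 + $81,633.37 = $151,622.19.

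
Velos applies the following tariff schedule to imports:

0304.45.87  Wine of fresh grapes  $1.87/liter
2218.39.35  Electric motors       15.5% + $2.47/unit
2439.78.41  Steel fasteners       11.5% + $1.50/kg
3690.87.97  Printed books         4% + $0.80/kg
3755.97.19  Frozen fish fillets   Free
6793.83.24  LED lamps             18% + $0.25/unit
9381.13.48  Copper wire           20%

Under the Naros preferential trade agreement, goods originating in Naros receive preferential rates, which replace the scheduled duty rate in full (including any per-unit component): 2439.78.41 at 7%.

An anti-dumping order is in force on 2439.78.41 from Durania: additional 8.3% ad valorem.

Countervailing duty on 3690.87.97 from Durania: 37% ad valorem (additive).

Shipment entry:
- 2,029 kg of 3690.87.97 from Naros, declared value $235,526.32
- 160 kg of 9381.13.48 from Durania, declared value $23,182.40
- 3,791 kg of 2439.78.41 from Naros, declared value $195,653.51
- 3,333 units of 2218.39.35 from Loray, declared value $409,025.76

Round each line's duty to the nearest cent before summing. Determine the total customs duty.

Line 1 (3690.87.97, Naros, 2,029 kg, $235,526.32):
Base rate for 3690.87.97 is 4% + $0.80/kg.
Origin Naros is the FTA partner but 3690.87.97 is not on the preference list; base rate stands.
The additional-duty order on 3690.87.97 targets Durania, not Naros; it does not apply.
Duty = $235,526.32 × 4% + 2,029 × $0.80 = $11,044.25.
Line 2 (9381.13.48, Durania, 160 kg, $23,182.40):
Base rate for 9381.13.48 is 20%.
Duty = $23,182.40 × 20% = $4,636.48.
Line 3 (2439.78.41, Naros, 3,791 kg, $195,653.51):
Base rate for 2439.78.41 is 11.5% + $1.50/kg.
Origin Naros qualifies under the Velos–Naros agreement and 2439.78.41 is covered: preferential rate 7% applies instead.
The additional-duty order on 2439.78.41 targets Durania, not Naros; it does not apply.
Duty = $195,653.51 × 7% = $13,695.75.
Line 4 (2218.39.35, Loray, 3,333 units, $409,025.76):
Base rate for 2218.39.35 is 15.5% + $2.47/unit.
Duty = $409,025.76 × 15.5% + 3,333 × $2.47 = $71,631.50.
Total = $11,044.25 + $4,636.48 + $13,695.75 + $71,631.50 = $101,007.98.

$101,007.98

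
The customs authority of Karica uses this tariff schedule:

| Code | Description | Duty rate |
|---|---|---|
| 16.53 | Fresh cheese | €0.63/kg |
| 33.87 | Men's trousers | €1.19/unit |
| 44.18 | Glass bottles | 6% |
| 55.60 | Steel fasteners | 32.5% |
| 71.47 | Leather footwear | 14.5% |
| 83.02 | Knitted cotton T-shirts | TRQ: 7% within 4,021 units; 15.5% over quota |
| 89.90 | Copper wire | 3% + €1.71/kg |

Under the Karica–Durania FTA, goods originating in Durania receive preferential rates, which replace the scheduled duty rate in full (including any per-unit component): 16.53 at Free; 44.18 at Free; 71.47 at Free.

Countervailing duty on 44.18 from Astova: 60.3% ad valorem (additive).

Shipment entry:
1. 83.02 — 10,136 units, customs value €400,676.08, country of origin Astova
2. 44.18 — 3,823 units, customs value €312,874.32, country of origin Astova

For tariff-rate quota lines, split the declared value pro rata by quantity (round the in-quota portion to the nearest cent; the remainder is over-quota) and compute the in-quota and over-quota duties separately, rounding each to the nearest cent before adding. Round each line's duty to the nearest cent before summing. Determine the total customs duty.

€256,029.70

Line 1 (83.02, Astova, 10,136 units, €400,676.08):
Code 83.02 is under a tariff-rate quota (threshold 4,021 units). In-quota: 4,021 units at 7%; over-quota: 6,115 units at 15.5%.
Pro-rata value split: in-quota = €400,676.08 × 4,021/10,136 = €158,950.13; over-quota = €400,676.08 − €158,950.13 = €241,725.95.
In-quota duty = €158,950.13 × 7% = €11,126.51. Over-quota duty = €241,725.95 × 15.5% = €37,467.52.
Line duty = €11,126.51 + €37,467.52 = €48,594.03.
Line 2 (44.18, Astova, 3,823 units, €312,874.32):
Base rate for 44.18 is 6%.
44.18 has an FTA preferential rate, but origin Astova is not Durania; base rate stands.
Additional duty on 44.18 from Astova: +60.3%. Applied ad valorem rate: 6% + 60.3% = 66.3%.
Duty = €312,874.32 × 66.3% = €207,435.67.
Total = €48,594.03 + €207,435.67 = €256,029.70.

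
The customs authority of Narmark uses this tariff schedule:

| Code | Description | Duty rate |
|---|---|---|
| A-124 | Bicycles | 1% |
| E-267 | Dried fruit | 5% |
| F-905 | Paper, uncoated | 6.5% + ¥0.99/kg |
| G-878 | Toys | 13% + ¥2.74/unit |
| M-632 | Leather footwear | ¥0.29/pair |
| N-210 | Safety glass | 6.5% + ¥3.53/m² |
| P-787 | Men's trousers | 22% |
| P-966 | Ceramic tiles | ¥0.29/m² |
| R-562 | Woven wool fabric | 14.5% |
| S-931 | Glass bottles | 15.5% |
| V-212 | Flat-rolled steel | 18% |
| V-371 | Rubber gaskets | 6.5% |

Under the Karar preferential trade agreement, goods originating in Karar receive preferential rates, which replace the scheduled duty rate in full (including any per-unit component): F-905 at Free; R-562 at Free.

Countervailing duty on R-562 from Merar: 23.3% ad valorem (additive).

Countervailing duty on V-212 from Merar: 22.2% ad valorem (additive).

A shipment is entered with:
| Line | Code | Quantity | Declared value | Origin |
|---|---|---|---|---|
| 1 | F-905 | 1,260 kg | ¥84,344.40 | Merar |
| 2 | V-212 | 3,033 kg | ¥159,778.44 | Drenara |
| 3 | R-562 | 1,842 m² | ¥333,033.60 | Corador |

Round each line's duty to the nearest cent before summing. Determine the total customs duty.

Line 1 (F-905, Merar, 1,260 kg, ¥84,344.40):
Base rate for F-905 is 6.5% + ¥0.99/kg.
F-905 has an FTA preferential rate, but origin Merar is not Karar; base rate stands.
Duty = ¥84,344.40 × 6.5% + 1,260 × ¥0.99 = ¥6,729.79.
Line 2 (V-212, Drenara, 3,033 kg, ¥159,778.44):
Base rate for V-212 is 18%.
The additional-duty order on V-212 targets Merar, not Drenara; it does not apply.
Duty = ¥159,778.44 × 18% = ¥28,760.12.
Line 3 (R-562, Corador, 1,842 m², ¥333,033.60):
Base rate for R-562 is 14.5%.
R-562 has an FTA preferential rate, but origin Corador is not Karar; base rate stands.
The additional-duty order on R-562 targets Merar, not Corador; it does not apply.
Duty = ¥333,033.60 × 14.5% = ¥48,289.87.
Total = ¥6,729.79 + ¥28,760.12 + ¥48,289.87 = ¥83,779.78.

¥83,779.78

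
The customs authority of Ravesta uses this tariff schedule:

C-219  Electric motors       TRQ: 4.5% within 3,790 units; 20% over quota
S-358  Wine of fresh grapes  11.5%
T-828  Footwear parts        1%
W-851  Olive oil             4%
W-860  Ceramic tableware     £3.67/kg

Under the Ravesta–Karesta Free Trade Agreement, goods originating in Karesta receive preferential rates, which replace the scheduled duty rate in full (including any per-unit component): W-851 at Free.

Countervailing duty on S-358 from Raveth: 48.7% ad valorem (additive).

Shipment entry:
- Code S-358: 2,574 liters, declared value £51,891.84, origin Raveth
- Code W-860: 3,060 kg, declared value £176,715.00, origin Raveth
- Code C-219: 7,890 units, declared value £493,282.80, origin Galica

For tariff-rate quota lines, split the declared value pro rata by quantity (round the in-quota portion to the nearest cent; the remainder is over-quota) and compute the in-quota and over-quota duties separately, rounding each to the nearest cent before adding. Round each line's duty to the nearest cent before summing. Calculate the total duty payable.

£104,398.28

Line 1 (S-358, Raveth, 2,574 liters, £51,891.84):
Base rate for S-358 is 11.5%.
Additional duty on S-358 from Raveth: +48.7%. Applied ad valorem rate: 11.5% + 48.7% = 60.2%.
Duty = £51,891.84 × 60.2% = £31,238.89.
Line 2 (W-860, Raveth, 3,060 kg, £176,715.00):
Base rate for W-860 is £3.67/kg.
Duty = 3,060 × £3.67 = £11,230.20.
Line 3 (C-219, Galica, 7,890 units, £493,282.80):
Code C-219 is under a tariff-rate quota (threshold 3,790 units). In-quota: 3,790 units at 4.5%; over-quota: 4,100 units at 20%.
Pro-rata value split: in-quota = £493,282.80 × 3,790/7,890 = £236,950.80; over-quota = £493,282.80 − £236,950.80 = £256,332.00.
In-quota duty = £236,950.80 × 4.5% = £10,662.79. Over-quota duty = £256,332.00 × 20% = £51,266.40.
Line duty = £10,662.79 + £51,266.40 = £61,929.19.
Total = £31,238.89 + £11,230.20 + £61,929.19 = £104,398.28.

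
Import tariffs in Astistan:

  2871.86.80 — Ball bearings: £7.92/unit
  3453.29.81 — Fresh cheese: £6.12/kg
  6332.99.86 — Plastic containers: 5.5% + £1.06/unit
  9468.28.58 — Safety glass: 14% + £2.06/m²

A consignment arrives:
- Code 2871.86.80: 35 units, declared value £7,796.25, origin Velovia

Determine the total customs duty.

Line 1 (2871.86.80, Velovia, 35 units, £7,796.25):
Base rate for 2871.86.80 is £7.92/unit.
Duty = 35 × £7.92 = £277.20.

£277.20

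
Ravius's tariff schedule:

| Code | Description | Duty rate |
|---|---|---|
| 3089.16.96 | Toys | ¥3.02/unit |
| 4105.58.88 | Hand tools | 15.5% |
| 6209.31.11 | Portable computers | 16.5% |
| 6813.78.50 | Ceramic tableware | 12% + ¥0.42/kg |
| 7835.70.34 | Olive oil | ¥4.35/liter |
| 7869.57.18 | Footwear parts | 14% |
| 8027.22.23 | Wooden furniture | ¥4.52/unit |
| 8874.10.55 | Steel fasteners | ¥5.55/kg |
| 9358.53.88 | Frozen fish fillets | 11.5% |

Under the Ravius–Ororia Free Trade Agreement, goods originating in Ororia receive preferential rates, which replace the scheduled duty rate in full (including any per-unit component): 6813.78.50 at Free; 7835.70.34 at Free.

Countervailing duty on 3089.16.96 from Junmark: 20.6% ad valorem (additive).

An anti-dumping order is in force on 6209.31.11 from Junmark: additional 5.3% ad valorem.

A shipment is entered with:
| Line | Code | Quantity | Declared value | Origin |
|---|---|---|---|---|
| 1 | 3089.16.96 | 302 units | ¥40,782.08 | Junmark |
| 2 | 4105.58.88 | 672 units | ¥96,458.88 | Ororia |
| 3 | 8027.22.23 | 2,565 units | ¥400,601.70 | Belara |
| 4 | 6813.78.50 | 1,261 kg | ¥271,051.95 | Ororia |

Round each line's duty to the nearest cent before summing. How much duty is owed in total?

¥35,858.08

Line 1 (3089.16.96, Junmark, 302 units, ¥40,782.08):
Base rate for 3089.16.96 is ¥3.02/unit.
Additional duty on 3089.16.96 from Junmark: +20.6% ad valorem. Applied ad valorem rate = 20.6%.
Duty = ¥40,782.08 × 20.6% + 302 × ¥3.02 = ¥9,313.15.
Line 2 (4105.58.88, Ororia, 672 units, ¥96,458.88):
Base rate for 4105.58.88 is 15.5%.
Origin Ororia is the FTA partner but 4105.58.88 is not on the preference list; base rate stands.
Duty = ¥96,458.88 × 15.5% = ¥14,951.13.
Line 3 (8027.22.23, Belara, 2,565 units, ¥400,601.70):
Base rate for 8027.22.23 is ¥4.52/unit.
Duty = 2,565 × ¥4.52 = ¥11,593.80.
Line 4 (6813.78.50, Ororia, 1,261 kg, ¥271,051.95):
Base rate for 6813.78.50 is 12% + ¥0.42/kg.
Origin Ororia qualifies under the Ravius–Ororia agreement and 6813.78.50 is covered: preferential rate Free applies instead.
Duty = ¥271,051.95 × 0% = ¥0.00.
Total = ¥9,313.15 + ¥14,951.13 + ¥11,593.80 + ¥0.00 = ¥35,858.08.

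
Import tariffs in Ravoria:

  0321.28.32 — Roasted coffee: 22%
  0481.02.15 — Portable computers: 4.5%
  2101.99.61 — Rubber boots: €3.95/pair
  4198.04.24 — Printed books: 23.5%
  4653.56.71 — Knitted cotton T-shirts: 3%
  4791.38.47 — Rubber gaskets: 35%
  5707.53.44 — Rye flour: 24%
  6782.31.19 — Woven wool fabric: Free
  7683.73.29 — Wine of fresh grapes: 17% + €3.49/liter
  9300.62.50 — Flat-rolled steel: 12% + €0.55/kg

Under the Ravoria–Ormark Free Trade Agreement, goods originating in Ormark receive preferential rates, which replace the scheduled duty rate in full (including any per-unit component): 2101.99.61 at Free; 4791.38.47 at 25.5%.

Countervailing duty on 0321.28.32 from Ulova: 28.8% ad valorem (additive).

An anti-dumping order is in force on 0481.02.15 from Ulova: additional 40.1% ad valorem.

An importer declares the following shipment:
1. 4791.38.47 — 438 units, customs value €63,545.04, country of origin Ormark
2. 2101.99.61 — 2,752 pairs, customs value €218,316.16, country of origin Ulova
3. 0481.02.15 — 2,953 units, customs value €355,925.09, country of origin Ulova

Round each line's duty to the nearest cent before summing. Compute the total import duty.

€185,816.98

Line 1 (4791.38.47, Ormark, 438 units, €63,545.04):
Base rate for 4791.38.47 is 35%.
Origin Ormark qualifies under the Ravoria–Ormark agreement and 4791.38.47 is covered: preferential rate 25.5% applies instead.
Duty = €63,545.04 × 25.5% = €16,203.99.
Line 2 (2101.99.61, Ulova, 2,752 pairs, €218,316.16):
Base rate for 2101.99.61 is €3.95/pair.
2101.99.61 has an FTA preferential rate, but origin Ulova is not Ormark; base rate stands.
Duty = 2,752 × €3.95 = €10,870.40.
Line 3 (0481.02.15, Ulova, 2,953 units, €355,925.09):
Base rate for 0481.02.15 is 4.5%.
Additional duty on 0481.02.15 from Ulova: +40.1%. Applied ad valorem rate: 4.5% + 40.1% = 44.6%.
Duty = €355,925.09 × 44.6% = €158,742.59.
Total = €16,203.99 + €10,870.40 + €158,742.59 = €185,816.98.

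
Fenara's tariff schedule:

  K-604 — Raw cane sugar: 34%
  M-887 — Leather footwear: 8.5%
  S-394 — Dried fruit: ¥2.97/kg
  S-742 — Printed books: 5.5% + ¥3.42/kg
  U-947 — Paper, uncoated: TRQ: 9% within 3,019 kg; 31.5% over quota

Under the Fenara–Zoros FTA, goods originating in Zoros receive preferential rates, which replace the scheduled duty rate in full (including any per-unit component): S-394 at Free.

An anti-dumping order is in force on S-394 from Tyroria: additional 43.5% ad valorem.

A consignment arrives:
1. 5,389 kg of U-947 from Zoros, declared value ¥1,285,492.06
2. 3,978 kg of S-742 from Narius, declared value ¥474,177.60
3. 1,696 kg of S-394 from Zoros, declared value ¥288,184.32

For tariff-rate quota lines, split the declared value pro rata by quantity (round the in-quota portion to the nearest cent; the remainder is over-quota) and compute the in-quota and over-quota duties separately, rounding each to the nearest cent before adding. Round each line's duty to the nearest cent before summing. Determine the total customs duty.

Line 1 (U-947, Zoros, 5,389 kg, ¥1,285,492.06):
Code U-947 is under a tariff-rate quota (threshold 3,019 kg). In-quota: 3,019 kg at 9%; over-quota: 2,370 kg at 31.5%.
Pro-rata value split: in-quota = ¥1,285,492.06 × 3,019/5,389 = ¥720,152.26; over-quota = ¥1,285,492.06 − ¥720,152.26 = ¥565,339.80.
In-quota duty = ¥720,152.26 × 9% = ¥64,813.70. Over-quota duty = ¥565,339.80 × 31.5% = ¥178,082.04.
Line duty = ¥64,813.70 + ¥178,082.04 = ¥242,895.74.
Line 2 (S-742, Narius, 3,978 kg, ¥474,177.60):
Base rate for S-742 is 5.5% + ¥3.42/kg.
Duty = ¥474,177.60 × 5.5% + 3,978 × ¥3.42 = ¥39,684.53.
Line 3 (S-394, Zoros, 1,696 kg, ¥288,184.32):
Base rate for S-394 is ¥2.97/kg.
Origin Zoros qualifies under the Fenara–Zoros agreement and S-394 is covered: preferential rate Free applies instead.
The additional-duty order on S-394 targets Tyroria, not Zoros; it does not apply.
Duty = ¥288,184.32 × 0% = ¥0.00.
Total = ¥242,895.74 + ¥39,684.53 + ¥0.00 = ¥282,580.27.

¥282,580.27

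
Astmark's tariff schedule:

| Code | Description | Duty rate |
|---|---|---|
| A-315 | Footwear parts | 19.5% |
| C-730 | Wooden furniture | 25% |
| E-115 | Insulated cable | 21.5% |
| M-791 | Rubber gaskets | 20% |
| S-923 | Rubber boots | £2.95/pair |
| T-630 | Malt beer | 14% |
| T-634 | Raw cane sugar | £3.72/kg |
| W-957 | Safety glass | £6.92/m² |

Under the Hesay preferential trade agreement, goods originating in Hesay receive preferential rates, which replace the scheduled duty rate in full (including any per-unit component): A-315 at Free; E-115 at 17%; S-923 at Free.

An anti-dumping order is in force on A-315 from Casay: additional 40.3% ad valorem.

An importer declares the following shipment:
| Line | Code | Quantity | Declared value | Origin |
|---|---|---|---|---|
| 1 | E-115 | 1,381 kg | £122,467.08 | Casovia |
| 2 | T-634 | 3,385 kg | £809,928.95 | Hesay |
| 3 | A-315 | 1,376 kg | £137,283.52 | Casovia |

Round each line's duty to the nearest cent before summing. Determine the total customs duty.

£65,692.91

Line 1 (E-115, Casovia, 1,381 kg, £122,467.08):
Base rate for E-115 is 21.5%.
E-115 has an FTA preferential rate, but origin Casovia is not Hesay; base rate stands.
Duty = £122,467.08 × 21.5% = £26,330.42.
Line 2 (T-634, Hesay, 3,385 kg, £809,928.95):
Base rate for T-634 is £3.72/kg.
Origin Hesay is the FTA partner but T-634 is not on the preference list; base rate stands.
Duty = 3,385 × £3.72 = £12,592.20.
Line 3 (A-315, Casovia, 1,376 kg, £137,283.52):
Base rate for A-315 is 19.5%.
A-315 has an FTA preferential rate, but origin Casovia is not Hesay; base rate stands.
The additional-duty order on A-315 targets Casay, not Casovia; it does not apply.
Duty = £137,283.52 × 19.5% = £26,770.29.
Total = £26,330.42 + £12,592.20 + £26,770.29 = £65,692.91.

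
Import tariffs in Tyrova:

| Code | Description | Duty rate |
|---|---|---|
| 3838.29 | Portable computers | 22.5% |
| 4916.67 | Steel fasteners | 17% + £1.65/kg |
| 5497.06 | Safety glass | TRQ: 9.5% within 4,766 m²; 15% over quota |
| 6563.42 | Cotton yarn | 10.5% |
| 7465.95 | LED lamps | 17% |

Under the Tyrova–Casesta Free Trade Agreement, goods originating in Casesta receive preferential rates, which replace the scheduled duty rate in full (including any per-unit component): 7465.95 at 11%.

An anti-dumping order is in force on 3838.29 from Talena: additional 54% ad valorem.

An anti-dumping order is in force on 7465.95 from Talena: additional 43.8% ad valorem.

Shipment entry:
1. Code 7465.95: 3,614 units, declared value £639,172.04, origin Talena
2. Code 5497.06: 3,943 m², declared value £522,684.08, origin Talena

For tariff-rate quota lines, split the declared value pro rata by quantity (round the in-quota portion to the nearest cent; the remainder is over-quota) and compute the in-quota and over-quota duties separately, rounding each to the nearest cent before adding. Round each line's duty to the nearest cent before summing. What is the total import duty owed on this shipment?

Line 1 (7465.95, Talena, 3,614 units, £639,172.04):
Base rate for 7465.95 is 17%.
7465.95 has an FTA preferential rate, but origin Talena is not Casesta; base rate stands.
Additional duty on 7465.95 from Talena: +43.8%. Applied ad valorem rate: 17% + 43.8% = 60.8%.
Duty = £639,172.04 × 60.8% = £388,616.60.
Line 2 (5497.06, Talena, 3,943 m², £522,684.08):
Code 5497.06 is under a tariff-rate quota (threshold 4,766 m²). Quantity 3,943 m² is within the quota, so the in-quota rate 9.5% applies to the full value.
Duty = £522,684.08 × 9.5% = £49,654.99.
Total = £388,616.60 + £49,654.99 = £438,271.59.

£438,271.59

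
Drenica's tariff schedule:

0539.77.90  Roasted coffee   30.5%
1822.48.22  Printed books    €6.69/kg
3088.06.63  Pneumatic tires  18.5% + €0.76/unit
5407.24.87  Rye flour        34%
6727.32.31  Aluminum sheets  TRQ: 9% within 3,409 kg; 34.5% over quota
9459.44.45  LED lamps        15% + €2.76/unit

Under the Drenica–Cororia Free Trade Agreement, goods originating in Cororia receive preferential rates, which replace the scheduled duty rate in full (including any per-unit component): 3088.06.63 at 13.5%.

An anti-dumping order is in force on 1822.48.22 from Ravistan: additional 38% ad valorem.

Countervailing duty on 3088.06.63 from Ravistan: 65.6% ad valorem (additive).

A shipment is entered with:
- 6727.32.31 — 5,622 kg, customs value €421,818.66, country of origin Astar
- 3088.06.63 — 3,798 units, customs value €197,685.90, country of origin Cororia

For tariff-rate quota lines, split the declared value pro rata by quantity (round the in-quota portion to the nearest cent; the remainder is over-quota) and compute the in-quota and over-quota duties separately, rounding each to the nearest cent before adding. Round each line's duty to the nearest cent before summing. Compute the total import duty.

Line 1 (6727.32.31, Astar, 5,622 kg, €421,818.66):
Code 6727.32.31 is under a tariff-rate quota (threshold 3,409 kg). In-quota: 3,409 kg at 9%; over-quota: 2,213 kg at 34.5%.
Pro-rata value split: in-quota = €421,818.66 × 3,409/5,622 = €255,777.27; over-quota = €421,818.66 − €255,777.27 = €166,041.39.
In-quota duty = €255,777.27 × 9% = €23,019.95. Over-quota duty = €166,041.39 × 34.5% = €57,284.28.
Line duty = €23,019.95 + €57,284.28 = €80,304.23.
Line 2 (3088.06.63, Cororia, 3,798 units, €197,685.90):
Base rate for 3088.06.63 is 18.5% + €0.76/unit.
Origin Cororia qualifies under the Drenica–Cororia agreement and 3088.06.63 is covered: preferential rate 13.5% applies instead.
The additional-duty order on 3088.06.63 targets Ravistan, not Cororia; it does not apply.
Duty = €197,685.90 × 13.5% = €26,687.60.
Total = €80,304.23 + €26,687.60 = €106,991.83.

€106,991.83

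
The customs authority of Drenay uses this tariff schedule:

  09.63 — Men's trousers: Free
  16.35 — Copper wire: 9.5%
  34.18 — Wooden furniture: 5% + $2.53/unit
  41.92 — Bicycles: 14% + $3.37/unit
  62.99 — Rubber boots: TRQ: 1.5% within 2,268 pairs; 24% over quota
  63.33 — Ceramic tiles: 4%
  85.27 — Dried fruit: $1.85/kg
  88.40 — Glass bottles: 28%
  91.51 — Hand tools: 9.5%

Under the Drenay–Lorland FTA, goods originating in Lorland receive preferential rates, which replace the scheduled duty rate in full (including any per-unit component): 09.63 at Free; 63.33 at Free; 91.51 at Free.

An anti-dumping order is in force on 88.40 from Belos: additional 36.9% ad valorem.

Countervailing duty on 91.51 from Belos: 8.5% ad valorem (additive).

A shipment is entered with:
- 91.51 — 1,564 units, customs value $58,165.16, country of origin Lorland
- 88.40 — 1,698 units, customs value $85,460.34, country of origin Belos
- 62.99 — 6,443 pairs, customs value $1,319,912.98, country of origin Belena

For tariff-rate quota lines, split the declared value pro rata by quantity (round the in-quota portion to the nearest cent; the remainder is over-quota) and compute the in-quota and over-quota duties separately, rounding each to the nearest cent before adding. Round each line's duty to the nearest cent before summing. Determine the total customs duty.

Line 1 (91.51, Lorland, 1,564 units, $58,165.16):
Base rate for 91.51 is 9.5%.
Origin Lorland qualifies under the Drenay–Lorland agreement and 91.51 is covered: preferential rate Free applies instead.
The additional-duty order on 91.51 targets Belos, not Lorland; it does not apply.
Duty = $58,165.16 × 0% = $0.00.
Line 2 (88.40, Belos, 1,698 units, $85,460.34):
Base rate for 88.40 is 28%.
Additional duty on 88.40 from Belos: +36.9%. Applied ad valorem rate: 28% + 36.9% = 64.9%.
Duty = $85,460.34 × 64.9% = $55,463.76.
Line 3 (62.99, Belena, 6,443 pairs, $1,319,912.98):
Code 62.99 is under a tariff-rate quota (threshold 2,268 pairs). In-quota: 2,268 pairs at 1.5%; over-quota: 4,175 pairs at 24%.
Pro-rata value split: in-quota = $1,319,912.98 × 2,268/6,443 = $464,622.48; over-quota = $1,319,912.98 − $464,622.48 = $855,290.50.
In-quota duty = $464,622.48 × 1.5% = $6,969.34. Over-quota duty = $855,290.50 × 24% = $205,269.72.
Line duty = $6,969.34 + $205,269.72 = $212,239.06.
Total = $0.00 + $55,463.76 + $212,239.06 = $267,702.82.

$267,702.82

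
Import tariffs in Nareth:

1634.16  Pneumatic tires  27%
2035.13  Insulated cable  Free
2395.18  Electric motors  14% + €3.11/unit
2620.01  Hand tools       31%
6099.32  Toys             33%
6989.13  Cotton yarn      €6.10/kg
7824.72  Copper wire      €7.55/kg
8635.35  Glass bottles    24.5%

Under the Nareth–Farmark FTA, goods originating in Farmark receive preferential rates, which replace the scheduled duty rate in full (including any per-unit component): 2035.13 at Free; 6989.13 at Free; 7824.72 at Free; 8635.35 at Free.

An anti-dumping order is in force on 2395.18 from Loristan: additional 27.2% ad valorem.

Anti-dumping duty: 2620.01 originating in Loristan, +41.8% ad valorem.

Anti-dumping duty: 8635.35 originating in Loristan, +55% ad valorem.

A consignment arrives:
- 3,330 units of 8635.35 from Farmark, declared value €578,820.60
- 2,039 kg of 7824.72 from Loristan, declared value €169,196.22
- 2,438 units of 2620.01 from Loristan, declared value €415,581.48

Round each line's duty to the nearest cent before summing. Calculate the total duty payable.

€317,937.77

Line 1 (8635.35, Farmark, 3,330 units, €578,820.60):
Base rate for 8635.35 is 24.5%.
Origin Farmark qualifies under the Nareth–Farmark agreement and 8635.35 is covered: preferential rate Free applies instead.
The additional-duty order on 8635.35 targets Loristan, not Farmark; it does not apply.
Duty = €578,820.60 × 0% = €0.00.
Line 2 (7824.72, Loristan, 2,039 kg, €169,196.22):
Base rate for 7824.72 is €7.55/kg.
7824.72 has an FTA preferential rate, but origin Loristan is not Farmark; base rate stands.
Duty = 2,039 × €7.55 = €15,394.45.
Line 3 (2620.01, Loristan, 2,438 units, €415,581.48):
Base rate for 2620.01 is 31%.
Additional duty on 2620.01 from Loristan: +41.8%. Applied ad valorem rate: 31% + 41.8% = 72.8%.
Duty = €415,581.48 × 72.8% = €302,543.32.
Total = €0.00 + €15,394.45 + €302,543.32 = €317,937.77.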